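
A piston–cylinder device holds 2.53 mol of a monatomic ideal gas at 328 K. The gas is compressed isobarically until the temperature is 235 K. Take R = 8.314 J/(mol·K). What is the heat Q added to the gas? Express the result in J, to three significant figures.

Q ≈ -4890 J

Isobaric: W = nRΔT = (2.53)(8.314)(-93) = -1956 J.
ΔU = nCᵥΔT with Cᵥ = 3R/2: ΔU = (2.53)(12.47)(-93) = -2934 J.
Q = ΔU + W = -2934 − 1956 = -4891 J.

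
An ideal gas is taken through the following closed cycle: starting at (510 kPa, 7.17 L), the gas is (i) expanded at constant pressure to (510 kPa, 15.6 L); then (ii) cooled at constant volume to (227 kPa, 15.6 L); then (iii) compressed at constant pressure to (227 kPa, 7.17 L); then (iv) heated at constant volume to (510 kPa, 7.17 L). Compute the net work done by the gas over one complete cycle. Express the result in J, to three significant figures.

W_net ≈ 2390 J

Constant-volume legs do no work.
W(i) = (510)(15.6 − 7.17) = 4299 J; W(iii) = (227)(7.17 − 15.6) = -1914 J.
W_net = 4299 − 1914 = 2386 J (the clockwise enclosed area).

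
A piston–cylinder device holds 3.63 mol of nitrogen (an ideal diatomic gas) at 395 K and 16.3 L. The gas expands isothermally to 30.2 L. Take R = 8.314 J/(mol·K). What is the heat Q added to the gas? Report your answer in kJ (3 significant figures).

Isothermal ⇒ ΔU = 0, so Q = W = nRT ln(V₂/V₁).
Q = (3.63)(8.314)(395) ln(30.2/16.3) = 11921 × 0.6167 = 7351 J.

Q ≈ 7.35 kJ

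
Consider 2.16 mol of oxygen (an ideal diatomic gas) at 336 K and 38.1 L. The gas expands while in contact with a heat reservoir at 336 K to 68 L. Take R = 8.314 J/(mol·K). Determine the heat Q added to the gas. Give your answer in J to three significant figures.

Q ≈ 3500 J

Isothermal ⇒ ΔU = 0, so Q = W = nRT ln(V₂/V₁).
Q = (2.16)(8.314)(336) ln(68/38.1) = 6034 × 0.5793 = 3495 J.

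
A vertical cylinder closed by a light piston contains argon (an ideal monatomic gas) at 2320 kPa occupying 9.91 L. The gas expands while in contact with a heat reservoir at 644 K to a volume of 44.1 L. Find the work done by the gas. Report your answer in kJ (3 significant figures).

Isothermal: W = nRT ln(V₂/V₁) = P₁V₁ ln(V₂/V₁).
P₁V₁ = (2320 kPa)(9.91 L) = 22991 J.
W = 22991 × ln(44.1/9.91) = 22991 × 1.493
W_by_gas = 34324 J.

W ≈ 34.3 kJ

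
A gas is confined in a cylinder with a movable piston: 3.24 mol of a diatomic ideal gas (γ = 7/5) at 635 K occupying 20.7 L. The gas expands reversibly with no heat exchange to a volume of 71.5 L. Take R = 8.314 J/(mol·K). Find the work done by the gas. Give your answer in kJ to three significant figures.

Adiabatic: TV^(γ−1) = const with γ = 7/5.
T₂ = T₁ (V₁/V₂)^(γ−1) = 635 × (20.7/71.5)^0.4 = 635 × 0.6091 = 386.8 K.
W_by = nCᵥ(T₁ − T₂) = (3.24)(20.79)(635 − 386.8) = 16717 J.

W ≈ 16.7 kJ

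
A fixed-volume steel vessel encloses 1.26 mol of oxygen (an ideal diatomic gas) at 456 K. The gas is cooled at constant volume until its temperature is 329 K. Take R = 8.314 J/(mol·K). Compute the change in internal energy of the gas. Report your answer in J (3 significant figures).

ΔU ≈ -3330 J

Constant volume ⇒ W = 0, so Q = ΔU = nCᵥΔT with Cᵥ = 5R/2 = 20.79 J/(mol·K).
ΔU = (1.26)(20.79)(329 − 456) = -3326 J.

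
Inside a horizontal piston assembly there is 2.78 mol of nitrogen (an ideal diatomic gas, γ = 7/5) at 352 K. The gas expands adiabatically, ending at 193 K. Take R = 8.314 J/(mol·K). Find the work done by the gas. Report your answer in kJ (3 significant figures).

Adiabatic ⇒ Q = 0, so W_by = −ΔU = nCᵥ(T₁ − T₂).
Cᵥ = 5R/2 = 20.79 J/(mol·K).
W = (2.78)(20.79)(352 − 193) = 9187 J.

W ≈ 9.19 kJ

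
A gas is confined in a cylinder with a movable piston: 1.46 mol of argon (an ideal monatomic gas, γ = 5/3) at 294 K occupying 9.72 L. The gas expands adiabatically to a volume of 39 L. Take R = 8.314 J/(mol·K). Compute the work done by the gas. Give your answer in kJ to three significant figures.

Adiabatic: TV^(γ−1) = const with γ = 5/3.
T₂ = T₁ (V₁/V₂)^(γ−1) = 294 × (9.72/39)^0.667 = 294 × 0.396 = 116.4 K.
W_by = nCᵥ(T₁ − T₂) = (1.46)(12.47)(294 − 116.4) = 3233 J.

W ≈ 3.23 kJ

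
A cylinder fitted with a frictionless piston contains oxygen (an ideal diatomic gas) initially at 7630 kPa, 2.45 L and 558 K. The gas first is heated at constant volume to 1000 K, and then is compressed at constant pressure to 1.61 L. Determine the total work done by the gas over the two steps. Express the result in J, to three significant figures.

Step 1 (isochoric): W = 0 (constant volume).
After step 1: P = 13674 kPa (V unchanged).
Step 2 (isobaric): W = PΔV = (13674 kPa)(1.61 − 2.45 L) = -11486 J.
W_total = 0 − 11486 = -11486 J.

W_total ≈ -11500 J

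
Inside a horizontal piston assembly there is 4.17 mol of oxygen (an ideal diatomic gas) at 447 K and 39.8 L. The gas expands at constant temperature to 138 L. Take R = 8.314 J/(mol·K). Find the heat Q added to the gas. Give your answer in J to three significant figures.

Isothermal ⇒ ΔU = 0, so Q = W = nRT ln(V₂/V₁).
Q = (4.17)(8.314)(447) ln(138/39.8) = 15497 × 1.243 = 19269 J.

Q ≈ 19300 J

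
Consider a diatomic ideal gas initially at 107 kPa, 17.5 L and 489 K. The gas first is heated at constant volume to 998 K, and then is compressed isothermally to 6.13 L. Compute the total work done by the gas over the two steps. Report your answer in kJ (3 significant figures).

Step 1 (isochoric): W = 0 (constant volume).
After step 1: P = 218.4 kPa (V unchanged).
Step 2 (isothermal): W = P₁V₁ ln(V₂/V₁) = (3822) ln(6.13/17.5) = -4009 J.
W_total = 0 − 4009 = -4009 J.

W_total ≈ -4.01 kJ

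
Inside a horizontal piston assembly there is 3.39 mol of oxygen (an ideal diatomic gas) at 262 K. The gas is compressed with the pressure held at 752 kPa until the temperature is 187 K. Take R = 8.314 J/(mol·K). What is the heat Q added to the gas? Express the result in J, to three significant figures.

Isobaric: W = nRΔT = (3.39)(8.314)(-75) = -2114 J.
ΔU = nCᵥΔT with Cᵥ = 5R/2: ΔU = (3.39)(20.79)(-75) = -5285 J.
Q = ΔU + W = -5285 − 2114 = -7398 J.

Q ≈ -7400 J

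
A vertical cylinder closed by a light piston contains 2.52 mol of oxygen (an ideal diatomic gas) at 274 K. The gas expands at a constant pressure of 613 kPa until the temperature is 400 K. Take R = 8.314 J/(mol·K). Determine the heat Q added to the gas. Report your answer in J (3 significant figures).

Isobaric: W = nRΔT = (2.52)(8.314)(126) = 2640 J.
ΔU = nCᵥΔT with Cᵥ = 5R/2: ΔU = (2.52)(20.79)(126) = 6600 J.
Q = ΔU + W = 6600 + 2640 = 9240 J.

Q ≈ 9240 J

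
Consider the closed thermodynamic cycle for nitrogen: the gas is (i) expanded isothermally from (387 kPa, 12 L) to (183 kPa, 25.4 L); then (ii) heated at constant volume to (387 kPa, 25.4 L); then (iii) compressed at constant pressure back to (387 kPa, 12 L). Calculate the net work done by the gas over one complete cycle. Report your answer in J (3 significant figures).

Leg (i): W = PᵢVᵢ ln(V_f/Vᵢ) = (4644) ln(25.4/12) = 3482 J.
Leg (ii): W = 0.
Leg (iii): W = PΔV = (387)(12 − 25.4) = -5186 J.
W_net = 3482 − 5186 = -1704 J.

W_net ≈ -1700 J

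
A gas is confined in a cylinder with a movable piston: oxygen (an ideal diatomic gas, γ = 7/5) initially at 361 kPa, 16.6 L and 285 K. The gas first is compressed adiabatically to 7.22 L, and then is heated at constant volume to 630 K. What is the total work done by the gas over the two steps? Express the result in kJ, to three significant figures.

W_total ≈ -5.92 kJ

Step 1 (adiabatic): W = (P₁V₁ − P₂V₂)/(γ−1) = (5993 − 8361)/0.4 = -5920 J.
Step 2 (isochoric): W = 0 (constant volume).
W_total = -5920 + 0 = -5920 J.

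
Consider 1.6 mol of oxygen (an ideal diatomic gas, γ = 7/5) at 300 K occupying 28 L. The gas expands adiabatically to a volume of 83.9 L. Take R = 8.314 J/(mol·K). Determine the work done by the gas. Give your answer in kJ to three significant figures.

W ≈ 3.54 kJ

Adiabatic: TV^(γ−1) = const with γ = 7/5.
T₂ = T₁ (V₁/V₂)^(γ−1) = 300 × (28/83.9)^0.4 = 300 × 0.6447 = 193.4 K.
W_by = nCᵥ(T₁ − T₂) = (1.6)(20.79)(300 − 193.4) = 3545 J.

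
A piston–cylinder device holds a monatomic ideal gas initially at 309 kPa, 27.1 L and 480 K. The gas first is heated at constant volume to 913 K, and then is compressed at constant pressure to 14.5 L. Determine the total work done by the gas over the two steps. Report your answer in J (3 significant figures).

Step 1 (isochoric): W = 0 (constant volume).
After step 1: P = 587.7 kPa (V unchanged).
Step 2 (isobaric): W = PΔV = (587.7 kPa)(14.5 − 27.1 L) = -7406 J.
W_total = 0 − 7406 = -7406 J.

W_total ≈ -7410 J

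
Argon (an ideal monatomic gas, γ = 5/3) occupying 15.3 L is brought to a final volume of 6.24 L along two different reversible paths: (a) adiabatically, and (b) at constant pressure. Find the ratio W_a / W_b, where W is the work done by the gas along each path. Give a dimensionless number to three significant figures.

Path (a) adiabatic: W = P₁V₁(1 − (V₁/V₂)^(γ−1))/(γ−1) → W_a/(P₁V₁) = -1.227.
Path (b) isobaric: W = P₁(V₂ − V₁) → W_b/(P₁V₁) = -0.5922.
W_a / W_b = -1.227 / -0.5922 = 2.073.

W_a / W_b ≈ 2.07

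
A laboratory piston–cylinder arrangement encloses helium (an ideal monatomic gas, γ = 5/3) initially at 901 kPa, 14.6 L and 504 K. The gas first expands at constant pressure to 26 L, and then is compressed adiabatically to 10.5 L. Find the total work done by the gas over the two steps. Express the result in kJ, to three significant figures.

W_total ≈ -18.9 kJ

Step 1 (isobaric): W = PΔV = (901 kPa)(26 − 14.6 L) = 10271 J.
After step 1: P = 901 kPa, V = 26 L, T = 897.5 K.
Step 2 (adiabatic): W = (P₁V₁ − P₂V₂)/(γ−1) = (23426 − 42877)/0.667 = -29176 J.
W_total = 10271 − 29176 = -18905 J.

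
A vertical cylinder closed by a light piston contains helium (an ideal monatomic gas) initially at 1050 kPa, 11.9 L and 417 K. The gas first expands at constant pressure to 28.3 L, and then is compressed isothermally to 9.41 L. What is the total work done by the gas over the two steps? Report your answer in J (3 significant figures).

W_total ≈ -15500 J

Step 1 (isobaric): W = PΔV = (1050 kPa)(28.3 − 11.9 L) = 17220 J.
After step 1: P = 1050 kPa, V = 28.3 L, T = 991.7 K.
Step 2 (isothermal): W = P₁V₁ ln(V₂/V₁) = (29715) ln(9.41/28.3) = -32719 J.
W_total = 17220 − 32719 = -15499 J.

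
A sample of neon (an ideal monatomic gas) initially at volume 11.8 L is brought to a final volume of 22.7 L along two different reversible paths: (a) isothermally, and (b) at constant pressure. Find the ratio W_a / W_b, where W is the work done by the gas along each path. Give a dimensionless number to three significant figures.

W_a / W_b ≈ 0.708

Path (a) isothermal: W = P₁V₁ ln(V₂/V₁) → W_a/(P₁V₁) = 0.6543.
Path (b) isobaric: W = P₁(V₂ − V₁) → W_b/(P₁V₁) = 0.9237.
W_a / W_b = 0.6543 / 0.9237 = 0.7083.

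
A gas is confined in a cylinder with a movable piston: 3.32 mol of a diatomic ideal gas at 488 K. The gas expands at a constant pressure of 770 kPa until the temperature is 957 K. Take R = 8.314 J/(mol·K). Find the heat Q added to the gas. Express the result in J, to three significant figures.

Isobaric: W = nRΔT = (3.32)(8.314)(469) = 12946 J.
ΔU = nCᵥΔT with Cᵥ = 5R/2: ΔU = (3.32)(20.79)(469) = 32364 J.
Q = ΔU + W = 32364 + 12946 = 45309 J.

Q ≈ 45300 J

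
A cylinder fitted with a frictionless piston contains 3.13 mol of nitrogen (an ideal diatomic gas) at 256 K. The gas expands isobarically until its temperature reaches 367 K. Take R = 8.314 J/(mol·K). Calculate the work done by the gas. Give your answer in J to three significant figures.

W ≈ 2890 J

Isobaric: W = P ΔV = nR ΔT.
W = (3.13)(8.314)(367 − 256) = 2889 J.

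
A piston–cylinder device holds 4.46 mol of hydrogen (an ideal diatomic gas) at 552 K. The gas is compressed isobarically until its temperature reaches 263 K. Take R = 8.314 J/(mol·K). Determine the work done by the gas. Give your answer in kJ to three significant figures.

Isobaric: W = P ΔV = nR ΔT.
W = (4.46)(8.314)(263 − 552) = -10716 J.

W ≈ -10.7 kJ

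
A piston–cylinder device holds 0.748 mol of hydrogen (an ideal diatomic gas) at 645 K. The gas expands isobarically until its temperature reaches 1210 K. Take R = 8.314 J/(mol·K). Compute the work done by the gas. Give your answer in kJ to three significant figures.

Isobaric: W = P ΔV = nR ΔT.
W = (0.748)(8.314)(1210 − 645) = 3514 J.

W ≈ 3.51 kJ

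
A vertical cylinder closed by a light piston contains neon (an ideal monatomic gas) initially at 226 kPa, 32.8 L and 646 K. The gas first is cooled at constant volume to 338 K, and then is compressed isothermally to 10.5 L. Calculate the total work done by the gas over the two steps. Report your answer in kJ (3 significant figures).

Step 1 (isochoric): W = 0 (constant volume).
After step 1: P = 118.2 kPa (V unchanged).
Step 2 (isothermal): W = P₁V₁ ln(V₂/V₁) = (3879) ln(10.5/32.8) = -4418 J.
W_total = 0 − 4418 = -4418 J.

W_total ≈ -4.42 kJ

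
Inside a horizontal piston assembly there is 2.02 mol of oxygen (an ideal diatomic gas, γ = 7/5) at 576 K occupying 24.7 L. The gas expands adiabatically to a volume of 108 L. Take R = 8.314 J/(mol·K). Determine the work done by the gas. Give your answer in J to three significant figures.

Adiabatic: TV^(γ−1) = const with γ = 7/5.
T₂ = T₁ (V₁/V₂)^(γ−1) = 576 × (24.7/108)^0.4 = 576 × 0.5543 = 319.3 K.
W_by = nCᵥ(T₁ − T₂) = (2.02)(20.79)(576 − 319.3) = 10780 J.

W ≈ 10800 J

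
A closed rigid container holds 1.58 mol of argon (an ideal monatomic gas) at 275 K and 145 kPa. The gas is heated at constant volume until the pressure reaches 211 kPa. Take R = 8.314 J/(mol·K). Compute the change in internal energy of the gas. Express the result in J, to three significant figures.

Constant volume ⇒ W = 0, so Q = ΔU = nCᵥΔT with Cᵥ = 3R/2 = 12.47 J/(mol·K).
At constant V, T₂/T₁ = P₂/P₁ ⇒ ΔT = T₁(P₂/P₁ − 1) = 275·(211/145 − 1) = 125.2 K.
ΔU = (1.58)(12.47)(125.2) = 2466 J.

ΔU ≈ 2470 J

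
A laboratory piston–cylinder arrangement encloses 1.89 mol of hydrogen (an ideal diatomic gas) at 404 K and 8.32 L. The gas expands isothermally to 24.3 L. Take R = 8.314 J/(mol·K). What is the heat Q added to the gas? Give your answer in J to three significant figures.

Q ≈ 6800 J

Isothermal ⇒ ΔU = 0, so Q = W = nRT ln(V₂/V₁).
Q = (1.89)(8.314)(404) ln(24.3/8.32) = 6348 × 1.072 = 6804 J.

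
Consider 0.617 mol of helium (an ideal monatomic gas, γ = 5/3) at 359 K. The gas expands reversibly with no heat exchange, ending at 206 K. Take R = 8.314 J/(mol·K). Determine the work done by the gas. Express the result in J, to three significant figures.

W ≈ 1180 J

Adiabatic ⇒ Q = 0, so W_by = −ΔU = nCᵥ(T₁ − T₂).
Cᵥ = 3R/2 = 12.47 J/(mol·K).
W = (0.617)(12.47)(359 − 206) = 1177 J.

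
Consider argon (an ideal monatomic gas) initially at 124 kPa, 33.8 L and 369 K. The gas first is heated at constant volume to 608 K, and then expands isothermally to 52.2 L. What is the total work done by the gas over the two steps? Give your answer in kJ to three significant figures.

Step 1 (isochoric): W = 0 (constant volume).
After step 1: P = 204.3 kPa (V unchanged).
Step 2 (isothermal): W = P₁V₁ ln(V₂/V₁) = (6906) ln(52.2/33.8) = 3001 J.
W_total = 0 + 3001 = 3001 J.

W_total ≈ 3.00 kJ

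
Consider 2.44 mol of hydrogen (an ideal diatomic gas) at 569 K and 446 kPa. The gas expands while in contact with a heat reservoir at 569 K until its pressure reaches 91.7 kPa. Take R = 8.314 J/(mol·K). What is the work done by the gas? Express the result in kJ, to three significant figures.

W ≈ 18.3 kJ

Isothermal process: W = nRT ln(V₂/V₁) = nRT ln(P₁/P₂).
W = (2.44)(8.314)(569) × ln(446/91.7)
  = 11543 × ln(4.864) = 11543 × 1.582
W_by_gas = 18258 J.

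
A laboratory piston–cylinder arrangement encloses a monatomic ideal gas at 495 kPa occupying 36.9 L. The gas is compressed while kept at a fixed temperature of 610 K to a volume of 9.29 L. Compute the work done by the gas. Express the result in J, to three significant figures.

W ≈ -25200 J

Isothermal: W = nRT ln(V₂/V₁) = P₁V₁ ln(V₂/V₁).
P₁V₁ = (495 kPa)(36.9 L) = 18266 J.
W = 18266 × ln(9.29/36.9) = 18266 × -1.379
W_by_gas = -25193 J.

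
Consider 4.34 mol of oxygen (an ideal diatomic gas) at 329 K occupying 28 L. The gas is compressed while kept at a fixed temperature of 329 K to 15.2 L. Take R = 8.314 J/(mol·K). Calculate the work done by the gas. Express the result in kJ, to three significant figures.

Isothermal: W = nRT ln(V₂/V₁).
W = (4.34)(8.314)(329) × ln(15.2/28)
  = 11871 × -0.6109
W_by_gas = -7252 J.

W ≈ -7.25 kJ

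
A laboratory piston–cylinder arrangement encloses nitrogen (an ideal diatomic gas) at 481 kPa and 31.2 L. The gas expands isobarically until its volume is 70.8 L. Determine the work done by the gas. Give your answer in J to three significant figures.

Isobaric: W = P ΔV.
W = (481 kPa)(70.8 − 31.2 L) = (481)(39.6) = 19048 J.

W ≈ 19000 J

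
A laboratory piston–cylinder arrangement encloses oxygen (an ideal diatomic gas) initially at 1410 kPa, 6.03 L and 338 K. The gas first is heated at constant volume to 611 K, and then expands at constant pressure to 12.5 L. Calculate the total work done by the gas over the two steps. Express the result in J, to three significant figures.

Step 1 (isochoric): W = 0 (constant volume).
After step 1: P = 2549 kPa (V unchanged).
Step 2 (isobaric): W = PΔV = (2549 kPa)(12.5 − 6.03 L) = 16491 J.
W_total = 0 + 16491 = 16491 J.

W_total ≈ 16500 J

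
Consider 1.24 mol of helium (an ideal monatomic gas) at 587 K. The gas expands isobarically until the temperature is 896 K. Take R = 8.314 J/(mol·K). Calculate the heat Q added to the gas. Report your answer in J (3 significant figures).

Isobaric: W = nRΔT = (1.24)(8.314)(309) = 3186 J.
ΔU = nCᵥΔT with Cᵥ = 3R/2: ΔU = (1.24)(12.47)(309) = 4778 J.
Q = ΔU + W = 4778 + 3186 = 7964 J.

Q ≈ 7960 J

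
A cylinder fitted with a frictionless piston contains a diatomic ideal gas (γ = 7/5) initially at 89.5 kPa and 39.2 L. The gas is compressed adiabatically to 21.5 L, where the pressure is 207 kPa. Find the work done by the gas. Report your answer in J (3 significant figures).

Adiabatic: W = (P₁V₁ − P₂V₂)/(γ − 1) with γ = 7/5.
P₁V₁ = 3508 J, P₂V₂ = 4450 J.
W = (3508 − 4450) / 0.4 = -2355 J.

W ≈ -2360 J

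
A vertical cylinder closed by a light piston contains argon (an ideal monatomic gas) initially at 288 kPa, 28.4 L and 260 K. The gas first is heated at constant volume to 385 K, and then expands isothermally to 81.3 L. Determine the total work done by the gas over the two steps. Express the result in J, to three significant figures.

Step 1 (isochoric): W = 0 (constant volume).
After step 1: P = 426.5 kPa (V unchanged).
Step 2 (isothermal): W = P₁V₁ ln(V₂/V₁) = (12112) ln(81.3/28.4) = 12738 J.
W_total = 0 + 12738 = 12738 J.

W_total ≈ 12700 J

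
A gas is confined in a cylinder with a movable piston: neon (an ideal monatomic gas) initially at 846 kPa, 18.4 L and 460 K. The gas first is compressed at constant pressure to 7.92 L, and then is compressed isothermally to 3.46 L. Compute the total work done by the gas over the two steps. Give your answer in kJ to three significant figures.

W_total ≈ -14.4 kJ

Step 1 (isobaric): W = PΔV = (846 kPa)(7.92 − 18.4 L) = -8866 J.
After step 1: P = 846 kPa, V = 7.92 L, T = 198 K.
Step 2 (isothermal): W = P₁V₁ ln(V₂/V₁) = (6700) ln(3.46/7.92) = -5549 J.
W_total = -8866 − 5549 = -14415 J.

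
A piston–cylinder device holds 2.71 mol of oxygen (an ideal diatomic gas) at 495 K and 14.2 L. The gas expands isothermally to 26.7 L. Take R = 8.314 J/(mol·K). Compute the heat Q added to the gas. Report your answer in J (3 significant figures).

Q ≈ 7040 J

Isothermal ⇒ ΔU = 0, so Q = W = nRT ln(V₂/V₁).
Q = (2.71)(8.314)(495) ln(26.7/14.2) = 11153 × 0.6314 = 7042 J.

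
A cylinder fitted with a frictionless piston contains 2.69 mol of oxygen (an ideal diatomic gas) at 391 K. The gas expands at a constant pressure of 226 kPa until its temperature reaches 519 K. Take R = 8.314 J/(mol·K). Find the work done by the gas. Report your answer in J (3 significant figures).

Isobaric: W = P ΔV = nR ΔT.
W = (2.69)(8.314)(519 − 391) = 2863 J.

W ≈ 2860 J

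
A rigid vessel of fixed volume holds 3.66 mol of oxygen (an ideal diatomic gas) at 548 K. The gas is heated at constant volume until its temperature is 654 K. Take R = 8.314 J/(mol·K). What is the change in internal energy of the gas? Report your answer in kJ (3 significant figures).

ΔU ≈ 8.06 kJ

Constant volume ⇒ W = 0, so Q = ΔU = nCᵥΔT with Cᵥ = 5R/2 = 20.79 J/(mol·K).
ΔU = (3.66)(20.79)(654 − 548) = 8064 J.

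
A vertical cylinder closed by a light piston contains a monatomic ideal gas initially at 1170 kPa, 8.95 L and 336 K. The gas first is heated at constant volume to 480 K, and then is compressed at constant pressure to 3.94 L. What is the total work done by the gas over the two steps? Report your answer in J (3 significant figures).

Step 1 (isochoric): W = 0 (constant volume).
After step 1: P = 1671 kPa (V unchanged).
Step 2 (isobaric): W = PΔV = (1671 kPa)(3.94 − 8.95 L) = -8374 J.
W_total = 0 − 8374 = -8374 J.

W_total ≈ -8370 J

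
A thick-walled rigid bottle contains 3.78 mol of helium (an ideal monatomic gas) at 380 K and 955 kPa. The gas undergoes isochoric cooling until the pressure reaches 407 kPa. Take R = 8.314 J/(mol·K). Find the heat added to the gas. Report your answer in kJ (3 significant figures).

Constant volume ⇒ W = 0, so Q = ΔU = nCᵥΔT with Cᵥ = 3R/2 = 12.47 J/(mol·K).
At constant V, T₂/T₁ = P₂/P₁ ⇒ ΔT = T₁(P₂/P₁ − 1) = 380·(407/955 − 1) = -218.1 K.
ΔU = (3.78)(12.47)(-218.1) = -10279 J.

Q ≈ -10.3 kJ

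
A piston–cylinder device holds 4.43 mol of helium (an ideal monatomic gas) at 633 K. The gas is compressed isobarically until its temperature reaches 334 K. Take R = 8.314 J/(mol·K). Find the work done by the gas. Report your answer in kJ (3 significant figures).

Isobaric: W = P ΔV = nR ΔT.
W = (4.43)(8.314)(334 − 633) = -11012 J.

W ≈ -11.0 kJ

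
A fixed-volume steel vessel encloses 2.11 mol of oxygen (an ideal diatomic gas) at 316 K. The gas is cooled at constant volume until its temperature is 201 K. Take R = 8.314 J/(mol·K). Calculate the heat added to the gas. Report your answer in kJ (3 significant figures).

Q ≈ -5.04 kJ

Constant volume ⇒ W = 0, so Q = ΔU = nCᵥΔT with Cᵥ = 5R/2 = 20.79 J/(mol·K).
ΔU = (2.11)(20.79)(201 − 316) = -5043 J.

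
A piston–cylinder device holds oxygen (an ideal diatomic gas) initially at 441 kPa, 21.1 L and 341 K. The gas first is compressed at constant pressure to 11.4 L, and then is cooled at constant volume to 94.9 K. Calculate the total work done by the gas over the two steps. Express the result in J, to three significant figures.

Step 1 (isobaric): W = PΔV = (441 kPa)(11.4 − 21.1 L) = -4278 J.
Step 2 (isochoric): W = 0 (constant volume).
W_total = -4278 + 0 = -4278 J.

W_total ≈ -4280 J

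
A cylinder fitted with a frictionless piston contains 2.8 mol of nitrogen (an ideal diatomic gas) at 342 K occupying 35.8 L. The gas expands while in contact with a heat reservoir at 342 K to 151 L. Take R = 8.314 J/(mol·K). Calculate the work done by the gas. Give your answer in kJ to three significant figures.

Isothermal: W = nRT ln(V₂/V₁).
W = (2.8)(8.314)(342) × ln(151/35.8)
  = 7961 × 1.439
W_by_gas = 11459 J.

W ≈ 11.5 kJ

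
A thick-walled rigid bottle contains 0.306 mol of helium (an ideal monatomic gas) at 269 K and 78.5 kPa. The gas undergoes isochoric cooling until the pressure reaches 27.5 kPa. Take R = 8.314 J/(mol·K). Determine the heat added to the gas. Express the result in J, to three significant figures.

Constant volume ⇒ W = 0, so Q = ΔU = nCᵥΔT with Cᵥ = 3R/2 = 12.47 J/(mol·K).
At constant V, T₂/T₁ = P₂/P₁ ⇒ ΔT = T₁(P₂/P₁ − 1) = 269·(27.5/78.5 − 1) = -174.8 K.
ΔU = (0.306)(12.47)(-174.8) = -666.9 J.

Q ≈ -667 J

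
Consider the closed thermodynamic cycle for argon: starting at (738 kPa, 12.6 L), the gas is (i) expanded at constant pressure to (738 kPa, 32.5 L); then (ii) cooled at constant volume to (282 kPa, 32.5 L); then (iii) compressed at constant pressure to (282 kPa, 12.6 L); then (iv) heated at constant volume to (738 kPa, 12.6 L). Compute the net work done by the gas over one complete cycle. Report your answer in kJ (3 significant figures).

W_net ≈ 9.07 kJ

Constant-volume legs do no work.
W(i) = (738)(32.5 − 12.6) = 14686 J; W(iii) = (282)(12.6 − 32.5) = -5612 J.
W_net = 14686 − 5612 = 9074 J (the clockwise enclosed area).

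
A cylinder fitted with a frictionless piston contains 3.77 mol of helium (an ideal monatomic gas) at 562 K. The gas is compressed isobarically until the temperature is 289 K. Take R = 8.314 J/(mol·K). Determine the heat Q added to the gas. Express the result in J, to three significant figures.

Q ≈ -21400 J

Isobaric: W = nRΔT = (3.77)(8.314)(-273) = -8557 J.
ΔU = nCᵥΔT with Cᵥ = 3R/2: ΔU = (3.77)(12.47)(-273) = -12835 J.
Q = ΔU + W = -12835 − 8557 = -21392 J.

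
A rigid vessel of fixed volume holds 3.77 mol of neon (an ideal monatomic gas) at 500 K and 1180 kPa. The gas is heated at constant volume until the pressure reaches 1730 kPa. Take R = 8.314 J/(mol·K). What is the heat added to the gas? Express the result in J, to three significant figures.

Q ≈ 11000 J

Constant volume ⇒ W = 0, so Q = ΔU = nCᵥΔT with Cᵥ = 3R/2 = 12.47 J/(mol·K).
At constant V, T₂/T₁ = P₂/P₁ ⇒ ΔT = T₁(P₂/P₁ − 1) = 500·(1730/1180 − 1) = 233.1 K.
ΔU = (3.77)(12.47)(233.1) = 10957 J.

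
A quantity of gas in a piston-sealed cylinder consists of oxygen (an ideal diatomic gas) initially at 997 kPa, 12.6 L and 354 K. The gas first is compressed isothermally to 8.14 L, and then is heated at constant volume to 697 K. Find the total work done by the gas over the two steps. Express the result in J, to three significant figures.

W_total ≈ -5490 J

Step 1 (isothermal): W = P₁V₁ ln(V₂/V₁) = (12562) ln(8.14/12.6) = -5489 J.
Step 2 (isochoric): W = 0 (constant volume).
W_total = -5489 + 0 = -5489 J.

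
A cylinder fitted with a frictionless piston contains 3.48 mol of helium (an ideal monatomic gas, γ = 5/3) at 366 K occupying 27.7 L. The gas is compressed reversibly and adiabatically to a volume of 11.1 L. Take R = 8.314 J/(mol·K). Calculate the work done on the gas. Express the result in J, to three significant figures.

W ≈ 13300 J

Adiabatic: TV^(γ−1) = const with γ = 5/3.
T₂ = T₁ (V₁/V₂)^(γ−1) = 366 × (27.7/11.1)^0.667 = 366 × 1.84 = 673.4 K.
W_by = nCᵥ(T₁ − T₂) = (3.48)(12.47)(366 − 673.4) = -13339 J.
Work on gas = −W_by = 13339 J.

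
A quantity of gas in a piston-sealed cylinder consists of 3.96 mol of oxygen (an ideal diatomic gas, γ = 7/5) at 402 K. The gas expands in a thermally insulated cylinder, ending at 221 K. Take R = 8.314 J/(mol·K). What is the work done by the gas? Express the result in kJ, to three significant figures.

W ≈ 14.9 kJ

Adiabatic ⇒ Q = 0, so W_by = −ΔU = nCᵥ(T₁ − T₂).
Cᵥ = 5R/2 = 20.79 J/(mol·K).
W = (3.96)(20.79)(402 − 221) = 14898 J.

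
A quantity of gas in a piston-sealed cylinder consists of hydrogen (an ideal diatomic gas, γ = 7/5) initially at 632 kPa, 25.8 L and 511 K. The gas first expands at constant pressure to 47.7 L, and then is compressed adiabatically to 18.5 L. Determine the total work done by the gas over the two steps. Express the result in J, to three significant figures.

Step 1 (isobaric): W = PΔV = (632 kPa)(47.7 − 25.8 L) = 13841 J.
After step 1: P = 632 kPa, V = 47.7 L, T = 944.8 K.
Step 2 (adiabatic): W = (P₁V₁ − P₂V₂)/(γ−1) = (30146 − 44033)/0.4 = -34715 J.
W_total = 13841 − 34715 = -20875 J.

W_total ≈ -20900 J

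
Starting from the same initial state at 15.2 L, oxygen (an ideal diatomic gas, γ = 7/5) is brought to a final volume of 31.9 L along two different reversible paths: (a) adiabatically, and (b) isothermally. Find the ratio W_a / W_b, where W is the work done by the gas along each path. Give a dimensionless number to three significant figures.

W_a / W_b ≈ 0.865

Path (a) adiabatic: W = P₁V₁(1 − (V₁/V₂)^(γ−1))/(γ−1) → W_a/(P₁V₁) = 0.6415.
Path (b) isothermal: W = P₁V₁ ln(V₂/V₁) → W_b/(P₁V₁) = 0.7413.
W_a / W_b = 0.6415 / 0.7413 = 0.8654.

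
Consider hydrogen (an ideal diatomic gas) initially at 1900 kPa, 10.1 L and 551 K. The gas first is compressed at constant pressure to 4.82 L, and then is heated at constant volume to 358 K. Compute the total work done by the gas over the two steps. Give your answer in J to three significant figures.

W_total ≈ -10000 J

Step 1 (isobaric): W = PΔV = (1900 kPa)(4.82 − 10.1 L) = -10032 J.
Step 2 (isochoric): W = 0 (constant volume).
W_total = -10032 + 0 = -10032 J.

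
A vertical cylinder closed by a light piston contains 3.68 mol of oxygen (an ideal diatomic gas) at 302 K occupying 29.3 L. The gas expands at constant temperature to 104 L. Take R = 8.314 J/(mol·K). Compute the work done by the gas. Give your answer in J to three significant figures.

Isothermal: W = nRT ln(V₂/V₁).
W = (3.68)(8.314)(302) × ln(104/29.3)
  = 9240 × 1.267
W_by_gas = 11705 J.

W ≈ 11700 J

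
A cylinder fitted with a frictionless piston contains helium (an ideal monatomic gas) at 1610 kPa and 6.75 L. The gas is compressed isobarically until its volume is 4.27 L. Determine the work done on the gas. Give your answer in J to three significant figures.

Isobaric: W = P ΔV.
W = (1610 kPa)(4.27 − 6.75 L) = (1610)(-2.48) = -3993 J.
Work on gas = −W_by = 3993 J.

W ≈ 3990 J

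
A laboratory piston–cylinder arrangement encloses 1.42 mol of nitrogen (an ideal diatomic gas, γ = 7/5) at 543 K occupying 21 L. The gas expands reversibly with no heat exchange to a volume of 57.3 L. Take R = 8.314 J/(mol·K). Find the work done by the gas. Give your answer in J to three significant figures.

Adiabatic: TV^(γ−1) = const with γ = 7/5.
T₂ = T₁ (V₁/V₂)^(γ−1) = 543 × (21/57.3)^0.4 = 543 × 0.6693 = 363.4 K.
W_by = nCᵥ(T₁ − T₂) = (1.42)(20.79)(543 − 363.4) = 5300 J.

W ≈ 5300 J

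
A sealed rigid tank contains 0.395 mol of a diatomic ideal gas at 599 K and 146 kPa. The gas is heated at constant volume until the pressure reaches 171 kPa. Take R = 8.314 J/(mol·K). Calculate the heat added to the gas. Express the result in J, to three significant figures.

Constant volume ⇒ W = 0, so Q = ΔU = nCᵥΔT with Cᵥ = 5R/2 = 20.79 J/(mol·K).
At constant V, T₂/T₁ = P₂/P₁ ⇒ ΔT = T₁(P₂/P₁ − 1) = 599·(171/146 − 1) = 102.6 K.
ΔU = (0.395)(20.79)(102.6) = 842.1 J.

Q ≈ 842 J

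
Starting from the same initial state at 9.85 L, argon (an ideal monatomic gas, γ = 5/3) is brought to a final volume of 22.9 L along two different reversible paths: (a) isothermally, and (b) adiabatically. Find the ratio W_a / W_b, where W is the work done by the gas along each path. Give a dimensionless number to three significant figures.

Path (a) isothermal: W = P₁V₁ ln(V₂/V₁) → W_a/(P₁V₁) = 0.8437.
Path (b) adiabatic: W = P₁V₁(1 − (V₁/V₂)^(γ−1))/(γ−1) → W_b/(P₁V₁) = 0.6453.
W_a / W_b = 0.8437 / 0.6453 = 1.307.

W_a / W_b ≈ 1.31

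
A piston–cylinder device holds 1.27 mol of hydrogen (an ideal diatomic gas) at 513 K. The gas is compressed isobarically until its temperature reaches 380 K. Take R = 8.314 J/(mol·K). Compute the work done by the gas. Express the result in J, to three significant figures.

Isobaric: W = P ΔV = nR ΔT.
W = (1.27)(8.314)(380 − 513) = -1404 J.

W ≈ -1400 J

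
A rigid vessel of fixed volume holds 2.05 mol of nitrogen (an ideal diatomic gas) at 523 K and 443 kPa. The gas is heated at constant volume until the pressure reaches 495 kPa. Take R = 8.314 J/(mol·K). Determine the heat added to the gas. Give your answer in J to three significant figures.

Q ≈ 2620 J

Constant volume ⇒ W = 0, so Q = ΔU = nCᵥΔT with Cᵥ = 5R/2 = 20.79 J/(mol·K).
At constant V, T₂/T₁ = P₂/P₁ ⇒ ΔT = T₁(P₂/P₁ − 1) = 523·(495/443 − 1) = 61.39 K.
ΔU = (2.05)(20.79)(61.39) = 2616 J.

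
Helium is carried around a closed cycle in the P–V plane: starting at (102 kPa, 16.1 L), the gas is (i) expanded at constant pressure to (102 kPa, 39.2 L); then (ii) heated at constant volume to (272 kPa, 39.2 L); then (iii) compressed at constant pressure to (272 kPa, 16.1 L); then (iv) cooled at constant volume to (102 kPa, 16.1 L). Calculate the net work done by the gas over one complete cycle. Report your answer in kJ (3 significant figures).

Constant-volume legs do no work.
W(i) = (102)(39.2 − 16.1) = 2356 J; W(iii) = (272)(16.1 − 39.2) = -6283 J.
W_net = 2356 − 6283 = -3927 J (the counter-clockwise enclosed area).

W_net ≈ -3.93 kJ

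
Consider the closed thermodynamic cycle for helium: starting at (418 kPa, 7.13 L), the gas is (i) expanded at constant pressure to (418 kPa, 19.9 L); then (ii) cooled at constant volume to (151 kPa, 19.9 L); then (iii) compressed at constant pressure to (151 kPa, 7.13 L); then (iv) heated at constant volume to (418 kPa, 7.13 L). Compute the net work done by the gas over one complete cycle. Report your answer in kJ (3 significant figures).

W_net ≈ 3.41 kJ

Constant-volume legs do no work.
W(i) = (418)(19.9 − 7.13) = 5338 J; W(iii) = (151)(7.13 − 19.9) = -1928 J.
W_net = 5338 − 1928 = 3410 J (the clockwise enclosed area).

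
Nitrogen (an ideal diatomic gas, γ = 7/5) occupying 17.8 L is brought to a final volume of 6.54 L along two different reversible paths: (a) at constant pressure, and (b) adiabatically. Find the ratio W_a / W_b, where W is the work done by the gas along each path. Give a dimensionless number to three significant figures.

Path (a) isobaric: W = P₁(V₂ − V₁) → W_a/(P₁V₁) = -0.6326.
Path (b) adiabatic: W = P₁V₁(1 − (V₁/V₂)^(γ−1))/(γ−1) → W_b/(P₁V₁) = -1.231.
W_a / W_b = -0.6326 / -1.231 = 0.5137.

W_a / W_b ≈ 0.514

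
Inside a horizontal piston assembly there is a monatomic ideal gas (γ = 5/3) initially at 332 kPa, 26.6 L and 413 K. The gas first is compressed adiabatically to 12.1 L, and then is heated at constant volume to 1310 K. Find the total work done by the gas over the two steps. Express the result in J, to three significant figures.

W_total ≈ -9150 J

Step 1 (adiabatic): W = (P₁V₁ − P₂V₂)/(γ−1) = (8831 − 14931)/0.667 = -9149 J.
Step 2 (isochoric): W = 0 (constant volume).
W_total = -9149 + 0 = -9149 J.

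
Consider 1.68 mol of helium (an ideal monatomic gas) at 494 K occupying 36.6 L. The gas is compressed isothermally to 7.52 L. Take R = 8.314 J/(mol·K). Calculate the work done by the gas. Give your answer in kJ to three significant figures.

Isothermal: W = nRT ln(V₂/V₁).
W = (1.68)(8.314)(494) × ln(7.52/36.6)
  = 6900 × -1.582
W_by_gas = -10919 J.

W ≈ -10.9 kJ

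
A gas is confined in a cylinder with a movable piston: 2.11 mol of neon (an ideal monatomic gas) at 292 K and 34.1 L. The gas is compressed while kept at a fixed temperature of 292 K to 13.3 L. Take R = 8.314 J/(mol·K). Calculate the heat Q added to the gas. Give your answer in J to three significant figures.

Isothermal ⇒ ΔU = 0, so Q = W = nRT ln(V₂/V₁).
Q = (2.11)(8.314)(292) ln(13.3/34.1) = 5122 × -0.9415 = -4823 J.

Q ≈ -4820 J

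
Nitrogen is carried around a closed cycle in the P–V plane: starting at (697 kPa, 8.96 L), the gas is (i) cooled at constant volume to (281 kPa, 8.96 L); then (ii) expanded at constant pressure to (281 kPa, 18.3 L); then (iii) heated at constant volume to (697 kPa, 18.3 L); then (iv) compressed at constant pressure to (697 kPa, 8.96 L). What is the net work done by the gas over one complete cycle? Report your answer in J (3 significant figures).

Constant-volume legs do no work.
W(ii) = (281)(18.3 − 8.96) = 2625 J; W(iv) = (697)(8.96 − 18.3) = -6510 J.
W_net = 2625 − 6510 = -3885 J (the counter-clockwise enclosed area).

W_net ≈ -3890 J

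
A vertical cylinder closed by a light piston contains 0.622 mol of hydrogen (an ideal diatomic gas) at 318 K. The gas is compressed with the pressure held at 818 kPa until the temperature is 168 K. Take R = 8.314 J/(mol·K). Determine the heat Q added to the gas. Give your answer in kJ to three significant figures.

Isobaric: W = nRΔT = (0.622)(8.314)(-150) = -775.7 J.
ΔU = nCᵥΔT with Cᵥ = 5R/2: ΔU = (0.622)(20.79)(-150) = -1939 J.
Q = ΔU + W = -1939 − 775.7 = -2715 J.

Q ≈ -2.71 kJ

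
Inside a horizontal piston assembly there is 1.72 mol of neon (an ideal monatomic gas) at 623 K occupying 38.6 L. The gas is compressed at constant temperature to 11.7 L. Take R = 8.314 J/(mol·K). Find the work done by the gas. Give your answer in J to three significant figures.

W ≈ -10600 J

Isothermal: W = nRT ln(V₂/V₁).
W = (1.72)(8.314)(623) × ln(11.7/38.6)
  = 8909 × -1.194
W_by_gas = -10634 J.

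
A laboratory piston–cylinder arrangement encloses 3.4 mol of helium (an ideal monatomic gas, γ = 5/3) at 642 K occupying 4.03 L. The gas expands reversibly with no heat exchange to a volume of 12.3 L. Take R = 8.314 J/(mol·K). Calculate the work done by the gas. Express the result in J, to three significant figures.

Adiabatic: TV^(γ−1) = const with γ = 5/3.
T₂ = T₁ (V₁/V₂)^(γ−1) = 642 × (4.03/12.3)^0.667 = 642 × 0.4753 = 305.1 K.
W_by = nCᵥ(T₁ − T₂) = (3.4)(12.47)(642 − 305.1) = 14284 J.

W ≈ 14300 J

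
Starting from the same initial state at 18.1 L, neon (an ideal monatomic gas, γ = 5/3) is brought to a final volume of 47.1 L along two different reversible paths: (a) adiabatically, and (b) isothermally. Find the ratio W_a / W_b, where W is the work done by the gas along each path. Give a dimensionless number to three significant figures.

Path (a) adiabatic: W = P₁V₁(1 − (V₁/V₂)^(γ−1))/(γ−1) → W_a/(P₁V₁) = 0.7071.
Path (b) isothermal: W = P₁V₁ ln(V₂/V₁) → W_b/(P₁V₁) = 0.9564.
W_a / W_b = 0.7071 / 0.9564 = 0.7394.

W_a / W_b ≈ 0.739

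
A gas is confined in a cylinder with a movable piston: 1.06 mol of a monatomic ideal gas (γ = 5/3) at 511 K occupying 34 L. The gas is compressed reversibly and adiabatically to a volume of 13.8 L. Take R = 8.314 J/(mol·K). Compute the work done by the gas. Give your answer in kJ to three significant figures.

W ≈ -5.57 kJ

Adiabatic: TV^(γ−1) = const with γ = 5/3.
T₂ = T₁ (V₁/V₂)^(γ−1) = 511 × (34/13.8)^0.667 = 511 × 1.824 = 932.2 K.
W_by = nCᵥ(T₁ − T₂) = (1.06)(12.47)(511 − 932.2) = -5567 J.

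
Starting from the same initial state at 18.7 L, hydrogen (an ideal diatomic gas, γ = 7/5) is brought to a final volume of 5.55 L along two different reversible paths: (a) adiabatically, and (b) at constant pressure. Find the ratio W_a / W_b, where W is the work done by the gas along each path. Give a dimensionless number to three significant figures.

Path (a) adiabatic: W = P₁V₁(1 − (V₁/V₂)^(γ−1))/(γ−1) → W_a/(P₁V₁) = -1.564.
Path (b) isobaric: W = P₁(V₂ − V₁) → W_b/(P₁V₁) = -0.7032.
W_a / W_b = -1.564 / -0.7032 = 2.224.

W_a / W_b ≈ 2.22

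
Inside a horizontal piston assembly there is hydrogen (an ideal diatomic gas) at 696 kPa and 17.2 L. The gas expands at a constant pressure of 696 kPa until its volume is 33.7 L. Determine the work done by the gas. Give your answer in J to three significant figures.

Isobaric: W = P ΔV.
W = (696 kPa)(33.7 − 17.2 L) = (696)(16.5) = 11484 J.

W ≈ 11500 J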